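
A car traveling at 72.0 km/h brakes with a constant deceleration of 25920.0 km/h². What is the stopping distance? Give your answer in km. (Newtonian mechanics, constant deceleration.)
d = v₀² / (2a) (with unit conversion) = 0.1 km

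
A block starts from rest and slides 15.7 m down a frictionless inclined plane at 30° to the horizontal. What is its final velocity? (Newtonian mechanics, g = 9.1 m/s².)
a = g sin(θ) = 9.1 × sin(30°) = 4.55 m/s²
v = √(2ad) = √(2 × 4.55 × 15.7) = 11.95 m/s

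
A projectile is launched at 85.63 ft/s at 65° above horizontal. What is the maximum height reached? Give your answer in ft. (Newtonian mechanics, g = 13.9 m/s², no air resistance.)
H = v₀²sin²(θ)/(2g) (with unit conversion) = 66.03 ft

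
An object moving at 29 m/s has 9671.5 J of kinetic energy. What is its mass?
KE = ½mv² → m = 2KE/v² = 2×9671.5/29² = 23.0 kg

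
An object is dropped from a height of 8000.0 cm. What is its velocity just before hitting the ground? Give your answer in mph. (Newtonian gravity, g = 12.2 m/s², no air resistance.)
v = √(2gh) (with unit conversion) = 98.83 mph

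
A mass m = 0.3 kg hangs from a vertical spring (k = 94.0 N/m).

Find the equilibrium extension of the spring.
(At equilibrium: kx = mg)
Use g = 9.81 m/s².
x_eq = mg/k = 0.3×9.81/94.0 = 0.03131 m = 3.131 cm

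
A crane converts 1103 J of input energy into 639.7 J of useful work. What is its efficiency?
η = W_out/W_in = 639.7/1103 = 0.58 = 58.0%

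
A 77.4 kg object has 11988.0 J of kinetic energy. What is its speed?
KE = ½mv² → v = √(2KE/m) = √(2×11988.0/77.4) = 17.6 m/s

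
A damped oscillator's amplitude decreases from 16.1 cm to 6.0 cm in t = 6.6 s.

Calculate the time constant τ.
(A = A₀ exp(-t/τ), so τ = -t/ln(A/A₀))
A/A₀ = 6.0/16.1 = 0.3727; ln(A/A₀) = -0.9871
τ = −t/ln(A/A₀) = −6.6/-0.9871 = 6.687 s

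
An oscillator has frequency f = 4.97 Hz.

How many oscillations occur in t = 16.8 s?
n = f×t = 4.97×16.8 = 83.5 oscillations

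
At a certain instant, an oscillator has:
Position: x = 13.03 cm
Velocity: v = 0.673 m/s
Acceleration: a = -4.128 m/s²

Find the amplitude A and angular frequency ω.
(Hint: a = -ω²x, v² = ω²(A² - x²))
a = −ω²x → ω = √(|a|/x) = √(4.128/0.1303) = 5.629 rad/s
v² = ω²(A² − x²) → A = √(x² + v²/ω²) = √(0.1303² + 0.673²/5.629²) = 0.1768 m = 17.68 cm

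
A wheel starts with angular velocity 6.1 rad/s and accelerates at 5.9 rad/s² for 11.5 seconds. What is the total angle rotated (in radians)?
θ = ω₀t + ½αt² = 6.1×11.5 + ½×5.9×11.5² = 460.29 rad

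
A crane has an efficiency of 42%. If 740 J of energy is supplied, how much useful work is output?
W_out = η × W_in = 0.42 × 740 = 310.8 J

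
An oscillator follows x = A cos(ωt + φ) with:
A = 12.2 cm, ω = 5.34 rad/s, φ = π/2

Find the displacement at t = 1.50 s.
x = A cos(ωt + φ) = 12.2×cos(5.34×1.5 + π/2) = -12.05 cm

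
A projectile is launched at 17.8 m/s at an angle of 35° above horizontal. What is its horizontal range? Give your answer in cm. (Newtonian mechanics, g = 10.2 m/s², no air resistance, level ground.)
R = v₀² sin(2θ) / g (with unit conversion) = 2919.0 cm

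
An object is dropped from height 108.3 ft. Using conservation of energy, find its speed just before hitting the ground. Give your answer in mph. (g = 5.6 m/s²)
mgh = ½mv² → v = √(2gh) = √(2×5.6×33.01) = 19.23 m/s = 43.01 mph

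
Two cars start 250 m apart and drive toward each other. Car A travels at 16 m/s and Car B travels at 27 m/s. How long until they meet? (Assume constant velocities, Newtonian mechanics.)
Combined speed: v_combined = 16 + 27 = 43 m/s
Time to meet: t = d/43 = 250/43 = 5.81 s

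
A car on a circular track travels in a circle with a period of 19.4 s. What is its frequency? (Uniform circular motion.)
f = 1/T = 1/19.4 = 0.0515 Hz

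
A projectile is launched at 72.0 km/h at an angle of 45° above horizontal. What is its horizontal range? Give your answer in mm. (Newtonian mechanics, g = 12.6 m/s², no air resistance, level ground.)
R = v₀² sin(2θ) / g (with unit conversion) = 31750.0 mm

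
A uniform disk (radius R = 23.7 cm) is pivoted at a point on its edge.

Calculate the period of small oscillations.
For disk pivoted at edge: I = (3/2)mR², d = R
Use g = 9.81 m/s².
I/m = (3/2)R² = 0.08425 m²; d = R = 0.237 m
T = 2π√((3/2)R²/(gR)) = 2π√(3R/(2g)) = 1.196 s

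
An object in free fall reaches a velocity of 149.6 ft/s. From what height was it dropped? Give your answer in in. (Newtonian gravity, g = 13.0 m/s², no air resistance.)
h = v²/(2g) (with unit conversion) = 3148.0 in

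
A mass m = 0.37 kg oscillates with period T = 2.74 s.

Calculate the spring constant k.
T = 2π√(m/k) → k = m(2π/T)² = 0.37×(2π/2.74)² = 1.946 N/m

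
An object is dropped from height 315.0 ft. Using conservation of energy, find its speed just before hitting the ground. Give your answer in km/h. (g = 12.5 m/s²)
mgh = ½mv² → v = √(2gh) = √(2×12.5×96.01) = 48.99 m/s = 176.4 km/h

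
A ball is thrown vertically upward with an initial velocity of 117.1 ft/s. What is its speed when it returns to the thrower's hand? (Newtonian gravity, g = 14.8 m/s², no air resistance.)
By conservation of energy, the ball returns at the same speed = 117.1 ft/s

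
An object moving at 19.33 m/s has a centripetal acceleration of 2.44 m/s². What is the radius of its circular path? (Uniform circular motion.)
r = v²/a_c = 19.33²/2.44 = 153.13 m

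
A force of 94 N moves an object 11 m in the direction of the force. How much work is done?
W = Fd = 94×11 = 1034.0 J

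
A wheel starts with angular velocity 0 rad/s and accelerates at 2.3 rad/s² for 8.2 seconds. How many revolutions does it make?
θ = ω₀t + ½αt² = 0×8.2 + ½×2.3×8.2² = 77.33 rad
Revolutions = θ/(2π) = 77.33/(2π) = 12.31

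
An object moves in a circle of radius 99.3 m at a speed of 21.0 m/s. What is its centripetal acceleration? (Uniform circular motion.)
a_c = v²/r = 21.0²/99.3 = 441/99.3 = 4.44 m/s²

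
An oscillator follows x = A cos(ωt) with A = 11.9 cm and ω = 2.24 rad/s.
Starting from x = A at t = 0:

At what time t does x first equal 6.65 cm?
cos(ωt) = x/A = 6.65/11.9 = 0.5588
ωt = arccos(0.5588) = 0.9778 rad
t = 0.9778/2.24 = 0.4365 s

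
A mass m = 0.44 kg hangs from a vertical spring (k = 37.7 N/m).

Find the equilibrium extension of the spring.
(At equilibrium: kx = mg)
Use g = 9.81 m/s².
x_eq = mg/k = 0.44×9.81/37.7 = 0.1145 m = 11.45 cm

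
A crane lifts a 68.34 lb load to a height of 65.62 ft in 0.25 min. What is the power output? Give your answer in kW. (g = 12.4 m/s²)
W = mgh = 31×12.4×20 = 7688 J
P = W/t = 7688/15 = 512.5 W = 0.5125 kW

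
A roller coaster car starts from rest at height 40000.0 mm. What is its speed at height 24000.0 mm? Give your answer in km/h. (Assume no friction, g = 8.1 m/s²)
mgh₁ = ½mv₂² + mgh₂ → v₂ = √(2g(h₁−h₂)) = √(2×8.1×(40−24)) = 16.1 m/s = 57.96 km/h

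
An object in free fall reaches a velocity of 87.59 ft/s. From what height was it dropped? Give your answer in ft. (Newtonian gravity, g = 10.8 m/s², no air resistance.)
h = v²/(2g) (with unit conversion) = 108.3 ft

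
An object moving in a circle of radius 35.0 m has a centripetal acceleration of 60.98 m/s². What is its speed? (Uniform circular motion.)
v = √(a_c × r) = √(60.98 × 35.0) = 46.2 m/s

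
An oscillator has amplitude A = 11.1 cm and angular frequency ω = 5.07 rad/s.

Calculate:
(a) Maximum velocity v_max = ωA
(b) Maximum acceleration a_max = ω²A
v_max = ωA = 5.07×0.111 = 0.5628 m/s
a_max = ω²A = 5.07²×0.111 = 2.853 m/s²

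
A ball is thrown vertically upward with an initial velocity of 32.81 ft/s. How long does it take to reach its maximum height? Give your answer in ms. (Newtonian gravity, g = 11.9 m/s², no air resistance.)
t_up = v₀/g (with unit conversion) = 840.4 ms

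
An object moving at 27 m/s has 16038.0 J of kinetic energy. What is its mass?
KE = ½mv² → m = 2KE/v² = 2×16038.0/27² = 44.0 kg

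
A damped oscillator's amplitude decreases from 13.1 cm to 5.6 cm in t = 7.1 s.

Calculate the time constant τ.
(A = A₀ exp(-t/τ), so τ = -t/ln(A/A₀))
A/A₀ = 5.6/13.1 = 0.4275; ln(A/A₀) = -0.8498
τ = −t/ln(A/A₀) = −7.1/-0.8498 = 8.354 s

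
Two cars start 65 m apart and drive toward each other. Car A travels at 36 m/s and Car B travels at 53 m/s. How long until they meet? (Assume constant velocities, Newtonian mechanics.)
Combined speed: v_combined = 36 + 53 = 89 m/s
Time to meet: t = d/89 = 65/89 = 0.73 s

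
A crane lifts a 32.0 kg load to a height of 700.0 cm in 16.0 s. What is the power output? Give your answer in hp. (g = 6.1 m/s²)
W = mgh = 32×6.1×7 = 1366 J
P = W/t = 1366/16 = 85.4 W = 0.1145 hp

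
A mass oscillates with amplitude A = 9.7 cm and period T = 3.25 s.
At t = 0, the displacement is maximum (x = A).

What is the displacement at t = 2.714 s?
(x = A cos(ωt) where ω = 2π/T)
ω = 2π/T = 2π/3.25 = 1.933 rad/s
x = A cos(ωt) = 9.7×cos(1.933×2.714) = 4.942 cm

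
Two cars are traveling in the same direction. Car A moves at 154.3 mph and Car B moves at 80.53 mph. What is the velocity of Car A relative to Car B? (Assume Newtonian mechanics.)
v_rel = v_A - v_B = 154.3 - 80.53 = 73.77 mph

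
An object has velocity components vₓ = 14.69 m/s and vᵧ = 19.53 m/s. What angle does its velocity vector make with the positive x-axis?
θ = arctan(vᵧ/vₓ) = arctan(19.53/14.69) = 53.05°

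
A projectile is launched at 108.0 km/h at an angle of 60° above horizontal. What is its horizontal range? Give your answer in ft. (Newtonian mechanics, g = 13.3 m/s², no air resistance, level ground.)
R = v₀² sin(2θ) / g (with unit conversion) = 192.3 ft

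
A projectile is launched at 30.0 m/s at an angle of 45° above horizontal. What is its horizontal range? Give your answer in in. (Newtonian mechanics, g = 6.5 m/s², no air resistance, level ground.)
R = v₀² sin(2θ) / g (with unit conversion) = 5451.0 in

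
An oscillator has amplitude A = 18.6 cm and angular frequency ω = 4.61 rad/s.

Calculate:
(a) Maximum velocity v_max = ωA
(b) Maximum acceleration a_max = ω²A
v_max = ωA = 4.61×0.186 = 0.8575 m/s
a_max = ω²A = 4.61²×0.186 = 3.953 m/s²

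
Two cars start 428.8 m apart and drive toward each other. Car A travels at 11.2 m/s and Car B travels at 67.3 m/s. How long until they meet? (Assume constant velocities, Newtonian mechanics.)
Combined speed: v_combined = 11.2 + 67.3 = 78.5 m/s
Time to meet: t = d/78.5 = 428.8/78.5 = 5.46 s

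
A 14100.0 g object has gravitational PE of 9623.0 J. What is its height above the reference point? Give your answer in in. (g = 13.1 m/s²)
PE = mgh → h = PE/(mg) = 9623 J / (14.1 kg × 13.1 m/s²) = 52.1 m = 2051.0 in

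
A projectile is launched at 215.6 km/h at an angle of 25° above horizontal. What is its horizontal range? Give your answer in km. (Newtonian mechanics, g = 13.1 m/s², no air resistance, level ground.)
R = v₀² sin(2θ) / g (with unit conversion) = 0.2097 km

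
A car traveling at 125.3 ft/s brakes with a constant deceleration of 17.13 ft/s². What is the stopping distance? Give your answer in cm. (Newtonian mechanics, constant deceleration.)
d = v₀² / (2a) (with unit conversion) = 13970.0 cm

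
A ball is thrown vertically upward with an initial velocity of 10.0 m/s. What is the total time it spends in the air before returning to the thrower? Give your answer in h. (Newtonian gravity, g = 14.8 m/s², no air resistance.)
t_total = 2v₀/g (with unit conversion) = 0.0003754 h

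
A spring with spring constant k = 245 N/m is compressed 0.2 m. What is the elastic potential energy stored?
PE = ½kx² = ½×245×0.2² = 4.9 J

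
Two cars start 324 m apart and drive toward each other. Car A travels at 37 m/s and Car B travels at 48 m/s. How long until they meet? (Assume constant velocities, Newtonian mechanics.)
Combined speed: v_combined = 37 + 48 = 85 m/s
Time to meet: t = d/85 = 324/85 = 3.81 s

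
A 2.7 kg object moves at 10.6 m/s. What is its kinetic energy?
KE = ½mv² = ½×2.7×10.6² = 151.686 J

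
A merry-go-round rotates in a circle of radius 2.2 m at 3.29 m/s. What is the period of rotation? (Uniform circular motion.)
T = 2πr/v = 2π×2.2/3.29 = 4.2 s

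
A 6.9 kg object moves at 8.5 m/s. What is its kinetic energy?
KE = ½mv² = ½×6.9×8.5² = 249.2625 J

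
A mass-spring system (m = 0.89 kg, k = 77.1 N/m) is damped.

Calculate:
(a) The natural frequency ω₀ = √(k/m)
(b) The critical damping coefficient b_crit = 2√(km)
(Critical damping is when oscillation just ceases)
ω₀ = √(k/m) = √(77.1/0.89) = 9.307 rad/s
b_crit = 2√(km) = 2√(77.1×0.89) = 16.57 kg/s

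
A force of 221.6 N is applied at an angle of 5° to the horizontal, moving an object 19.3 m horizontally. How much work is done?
W = Fd cosθ = 221.6×19.3×cos(5°) = 4260.6 J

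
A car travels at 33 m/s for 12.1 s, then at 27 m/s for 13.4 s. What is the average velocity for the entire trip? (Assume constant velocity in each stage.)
d₁ = v₁t₁ = 33 × 12.1 = 399.3 m
d₂ = v₂t₂ = 27 × 13.4 = 361.8 m
d_total = 761.1 m, t_total = 25.5 s
v_avg = d_total/t_total = 761.1/25.5 = 29.85 m/s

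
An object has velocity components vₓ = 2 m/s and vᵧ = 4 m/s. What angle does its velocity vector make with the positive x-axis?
θ = arctan(vᵧ/vₓ) = arctan(4/2) = 63.43°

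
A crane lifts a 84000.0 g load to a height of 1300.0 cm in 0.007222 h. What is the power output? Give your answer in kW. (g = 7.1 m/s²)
W = mgh = 84×7.1×13 = 7753 J
P = W/t = 7753/26 = 298.2 W = 0.2982 kW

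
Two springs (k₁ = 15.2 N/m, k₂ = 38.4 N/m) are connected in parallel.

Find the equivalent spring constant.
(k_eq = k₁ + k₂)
k_eq = k₁ + k₂ = 15.2 + 38.4 = 53.6 N/m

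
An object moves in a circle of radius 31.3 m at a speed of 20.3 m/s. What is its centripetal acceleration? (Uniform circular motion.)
a_c = v²/r = 20.3²/31.3 = 412.09/31.3 = 13.17 m/s²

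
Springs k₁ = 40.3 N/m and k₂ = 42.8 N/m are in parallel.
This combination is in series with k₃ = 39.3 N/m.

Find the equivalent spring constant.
k₁₂ = k₁ + k₂ = 83.1 N/m (parallel)
1/k_eq = 1/k₁₂ + 1/k₃ → k_eq = 26.68 N/m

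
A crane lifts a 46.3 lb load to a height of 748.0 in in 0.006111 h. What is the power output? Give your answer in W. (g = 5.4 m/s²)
W = mgh = 21×5.4×19 = 2155 J
P = W/t = 2155/22 = 97.94 W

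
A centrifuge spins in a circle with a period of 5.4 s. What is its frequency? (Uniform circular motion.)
f = 1/T = 1/5.4 = 0.1852 Hz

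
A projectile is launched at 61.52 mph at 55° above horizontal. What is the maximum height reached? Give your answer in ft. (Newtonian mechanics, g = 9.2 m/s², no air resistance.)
H = v₀²sin²(θ)/(2g) (with unit conversion) = 90.49 ft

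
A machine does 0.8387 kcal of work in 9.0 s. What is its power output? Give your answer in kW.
P = W/t = 3509 J / 9 s = 389.9 W = 0.3899 kW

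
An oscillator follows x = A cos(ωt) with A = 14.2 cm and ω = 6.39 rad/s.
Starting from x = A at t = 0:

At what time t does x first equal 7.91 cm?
cos(ωt) = x/A = 7.91/14.2 = 0.557
ωt = arccos(0.557) = 0.98 rad
t = 0.98/6.39 = 0.1534 s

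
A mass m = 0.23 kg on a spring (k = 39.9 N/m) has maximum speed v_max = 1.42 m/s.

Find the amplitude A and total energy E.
½mv²_max = ½kA² → A = v_max√(m/k) = 1.42×√(0.23/39.9) = 0.1078 m = 10.78 cm
E = ½mv²_max = ½×0.23×1.42² = 0.2319 J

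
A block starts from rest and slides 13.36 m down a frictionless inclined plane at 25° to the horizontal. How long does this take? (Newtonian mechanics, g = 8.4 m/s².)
a = g sin(θ) = 8.4 × sin(25°) = 3.55 m/s²
t = √(2d/a) = √(2 × 13.36 / 3.55) = 2.74 s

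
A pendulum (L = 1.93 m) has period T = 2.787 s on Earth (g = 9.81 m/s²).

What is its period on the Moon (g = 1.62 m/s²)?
T = 2π√(L/g), so T_moon/T_earth = √(g_earth/g_moon)
T_moon = 2π√(1.93/1.62) = 6.858 s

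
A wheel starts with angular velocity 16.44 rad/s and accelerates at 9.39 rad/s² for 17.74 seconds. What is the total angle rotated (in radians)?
θ = ω₀t + ½αt² = 16.44×17.74 + ½×9.39×17.74² = 1769.2 rad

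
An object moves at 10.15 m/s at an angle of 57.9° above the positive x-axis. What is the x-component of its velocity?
vₓ = v cos(θ) = 10.15 × cos(57.9°) = 5.39 m/s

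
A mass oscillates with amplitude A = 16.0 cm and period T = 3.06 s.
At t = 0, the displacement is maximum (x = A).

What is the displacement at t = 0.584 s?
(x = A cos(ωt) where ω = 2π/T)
ω = 2π/T = 2π/3.06 = 2.053 rad/s
x = A cos(ωt) = 16.0×cos(2.053×0.584) = 5.81 cm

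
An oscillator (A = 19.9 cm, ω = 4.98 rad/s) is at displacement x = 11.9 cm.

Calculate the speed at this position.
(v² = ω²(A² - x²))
v = ω√(A² − x²) = 4.98×√(0.199² − 0.119²) = 0.7943 m/s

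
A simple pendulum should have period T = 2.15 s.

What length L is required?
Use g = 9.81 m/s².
T = 2π√(L/g) → L = g(T/2π)² = 9.81×(2.15/2π)² = 1.149 m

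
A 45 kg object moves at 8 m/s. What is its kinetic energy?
KE = ½mv² = ½×45×8² = 1440.0 J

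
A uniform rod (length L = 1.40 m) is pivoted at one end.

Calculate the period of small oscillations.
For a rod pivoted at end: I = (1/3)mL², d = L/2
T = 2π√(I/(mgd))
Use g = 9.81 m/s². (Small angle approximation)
I/m = (1/3)L² = 0.6533 m²; d = L/2 = 0.7 m
T = 2π√(I/(mgd)) = 2π√(0.6533/(9.81×0.7)) = 1.938 s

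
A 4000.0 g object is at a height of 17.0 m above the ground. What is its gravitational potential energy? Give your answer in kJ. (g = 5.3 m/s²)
PE = mgh = 4 kg × 5.3 m/s² × 17 m = 360.4 J = 0.3604 kJ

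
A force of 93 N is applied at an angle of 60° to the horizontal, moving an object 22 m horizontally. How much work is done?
W = Fd cosθ = 93×22×cos(60°) = 1023.0 J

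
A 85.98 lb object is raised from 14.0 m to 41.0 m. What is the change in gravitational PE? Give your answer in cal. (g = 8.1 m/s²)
ΔPE = mg(h₂ − h₁) = 39 kg × 8.1 m/s² × (41 − 14) m = 8529 J = 2039.0 cal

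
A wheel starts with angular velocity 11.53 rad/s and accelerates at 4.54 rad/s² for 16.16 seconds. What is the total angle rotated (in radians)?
θ = ω₀t + ½αt² = 11.53×16.16 + ½×4.54×16.16² = 779.13 rad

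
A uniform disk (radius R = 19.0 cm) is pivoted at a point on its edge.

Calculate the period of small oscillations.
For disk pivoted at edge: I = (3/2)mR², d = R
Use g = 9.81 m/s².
I/m = (3/2)R² = 0.05415 m²; d = R = 0.19 m
T = 2π√((3/2)R²/(gR)) = 2π√(3R/(2g)) = 1.071 s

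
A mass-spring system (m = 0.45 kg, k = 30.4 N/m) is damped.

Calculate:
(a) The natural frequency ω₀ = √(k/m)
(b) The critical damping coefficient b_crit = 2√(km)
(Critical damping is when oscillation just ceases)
ω₀ = √(k/m) = √(30.4/0.45) = 8.219 rad/s
b_crit = 2√(km) = 2√(30.4×0.45) = 7.397 kg/s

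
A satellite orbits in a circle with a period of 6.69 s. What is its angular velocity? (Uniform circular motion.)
ω = 2π/T = 2π/6.69 = 0.9392 rad/s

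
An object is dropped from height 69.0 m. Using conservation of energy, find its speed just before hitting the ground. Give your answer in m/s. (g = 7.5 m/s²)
mgh = ½mv² → v = √(2gh) = √(2×7.5×69) = 32.17 m/s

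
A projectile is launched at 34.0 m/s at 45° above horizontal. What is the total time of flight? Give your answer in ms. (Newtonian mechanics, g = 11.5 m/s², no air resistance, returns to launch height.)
T = 2v₀sin(θ)/g (with unit conversion) = 4181.0 ms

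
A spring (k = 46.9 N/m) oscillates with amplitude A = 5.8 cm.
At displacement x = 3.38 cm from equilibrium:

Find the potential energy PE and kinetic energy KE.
E_total = ½kA² = ½×46.9×(0.058)² = 0.07889 J
PE = ½kx² = ½×46.9×(0.0338)² = 0.02679 J
KE = E_total − PE = 0.0521 J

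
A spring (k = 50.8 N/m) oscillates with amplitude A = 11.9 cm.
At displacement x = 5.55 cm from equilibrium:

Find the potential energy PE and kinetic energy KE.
E_total = ½kA² = ½×50.8×(0.119)² = 0.3597 J
PE = ½kx² = ½×50.8×(0.0555)² = 0.07824 J
KE = E_total − PE = 0.2815 J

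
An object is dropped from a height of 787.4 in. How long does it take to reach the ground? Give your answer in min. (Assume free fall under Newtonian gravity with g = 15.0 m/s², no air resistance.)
t = √(2h/g) (with unit conversion) = 0.02722 min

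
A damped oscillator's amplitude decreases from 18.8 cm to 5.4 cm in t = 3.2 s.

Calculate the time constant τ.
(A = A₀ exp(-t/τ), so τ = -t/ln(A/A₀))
A/A₀ = 5.4/18.8 = 0.2872; ln(A/A₀) = -1.247
τ = −t/ln(A/A₀) = −3.2/-1.247 = 2.565 s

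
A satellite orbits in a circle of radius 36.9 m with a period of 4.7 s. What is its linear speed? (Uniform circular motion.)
v = 2πr/T = 2π×36.9/4.7 = 49.33 m/s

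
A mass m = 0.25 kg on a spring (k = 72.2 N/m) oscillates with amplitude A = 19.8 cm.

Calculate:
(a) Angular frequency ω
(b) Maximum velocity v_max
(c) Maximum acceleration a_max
ω = √(k/m) = √(72.2/0.25) = 16.99 rad/s
v_max = ωA = 16.99×0.198 = 3.365 m/s
a_max = ω²A = 16.99²×0.198 = 57.18 m/s²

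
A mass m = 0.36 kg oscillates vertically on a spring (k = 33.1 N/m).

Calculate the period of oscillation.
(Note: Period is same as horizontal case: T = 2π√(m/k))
T = 2π√(m/k) = 2π√(0.36/33.1) = 0.6553 s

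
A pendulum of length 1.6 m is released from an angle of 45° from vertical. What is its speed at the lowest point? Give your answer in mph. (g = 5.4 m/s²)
h = L(1 − cosθ) = 1.6×(1 − cos45°) = 0.4686 m
v = √(2gh) = √(2×5.4×0.4686) = 2.25 m/s = 5.032 mph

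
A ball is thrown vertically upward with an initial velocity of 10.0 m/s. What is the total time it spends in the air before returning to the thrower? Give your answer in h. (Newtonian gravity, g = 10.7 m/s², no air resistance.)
t_total = 2v₀/g (with unit conversion) = 0.0005192 h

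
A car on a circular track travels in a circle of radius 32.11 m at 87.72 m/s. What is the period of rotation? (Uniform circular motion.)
T = 2πr/v = 2π×32.11/87.72 = 2.3 s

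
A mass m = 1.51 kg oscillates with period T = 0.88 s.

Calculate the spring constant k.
T = 2π√(m/k) → k = m(2π/T)² = 1.51×(2π/0.88)² = 76.98 N/m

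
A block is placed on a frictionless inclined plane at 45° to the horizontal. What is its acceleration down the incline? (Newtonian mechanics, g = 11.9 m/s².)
a = g sin(θ) = 11.9 × sin(45°) = 11.9 × 0.7071 = 8.41 m/s²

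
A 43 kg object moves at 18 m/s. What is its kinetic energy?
KE = ½mv² = ½×43×18² = 6966.0 J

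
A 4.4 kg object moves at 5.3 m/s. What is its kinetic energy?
KE = ½mv² = ½×4.4×5.3² = 61.798 J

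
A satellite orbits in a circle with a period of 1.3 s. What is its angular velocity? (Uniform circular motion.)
ω = 2π/T = 2π/1.3 = 4.8332 rad/s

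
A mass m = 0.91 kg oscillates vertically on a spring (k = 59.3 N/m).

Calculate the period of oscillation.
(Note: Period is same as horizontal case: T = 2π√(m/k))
T = 2π√(m/k) = 2π√(0.91/59.3) = 0.7783 s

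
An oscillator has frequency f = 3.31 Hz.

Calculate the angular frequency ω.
ω = 2πf = 2π×3.31 = 20.8 rad/s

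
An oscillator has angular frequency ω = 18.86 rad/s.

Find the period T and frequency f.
T = 2π/ω = 2π/18.86 = 0.3331 s; f = ω/2π = 3.002 Hz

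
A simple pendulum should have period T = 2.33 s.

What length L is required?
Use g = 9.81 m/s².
T = 2π√(L/g) → L = g(T/2π)² = 9.81×(2.33/2π)² = 1.349 m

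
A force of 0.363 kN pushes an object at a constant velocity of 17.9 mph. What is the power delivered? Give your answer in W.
P = Fv = 363 N × 8.002 m/s = 2905 W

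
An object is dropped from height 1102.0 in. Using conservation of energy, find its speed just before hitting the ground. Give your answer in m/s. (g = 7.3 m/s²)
mgh = ½mv² → v = √(2gh) = √(2×7.3×27.99) = 20.22 m/s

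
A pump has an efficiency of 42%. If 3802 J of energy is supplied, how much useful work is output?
W_out = η × W_in = 0.42 × 3802 = 1596.8 J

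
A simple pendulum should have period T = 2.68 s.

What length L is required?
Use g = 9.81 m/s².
T = 2π√(L/g) → L = g(T/2π)² = 9.81×(2.68/2π)² = 1.785 m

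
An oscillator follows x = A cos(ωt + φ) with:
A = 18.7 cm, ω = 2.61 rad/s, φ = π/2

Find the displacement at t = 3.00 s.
x = A cos(ωt + φ) = 18.7×cos(2.61×3.0 + π/2) = -18.69 cm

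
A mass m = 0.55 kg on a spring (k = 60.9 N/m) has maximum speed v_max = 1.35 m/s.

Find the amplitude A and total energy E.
½mv²_max = ½kA² → A = v_max√(m/k) = 1.35×√(0.55/60.9) = 0.1283 m = 12.83 cm
E = ½mv²_max = ½×0.55×1.35² = 0.5012 J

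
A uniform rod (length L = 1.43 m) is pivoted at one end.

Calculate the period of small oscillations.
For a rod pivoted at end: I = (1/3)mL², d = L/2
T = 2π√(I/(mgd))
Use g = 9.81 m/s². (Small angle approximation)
I/m = (1/3)L² = 0.6816 m²; d = L/2 = 0.715 m
T = 2π√(I/(mgd)) = 2π√(0.6816/(9.81×0.715)) = 1.959 s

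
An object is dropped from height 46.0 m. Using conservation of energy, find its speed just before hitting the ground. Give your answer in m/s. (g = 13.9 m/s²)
mgh = ½mv² → v = √(2gh) = √(2×13.9×46) = 35.76 m/s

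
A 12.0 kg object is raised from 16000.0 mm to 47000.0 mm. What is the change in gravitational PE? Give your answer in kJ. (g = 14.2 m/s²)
ΔPE = mg(h₂ − h₁) = 12 kg × 14.2 m/s² × (47 − 16) m = 5282 J = 5.282 kJ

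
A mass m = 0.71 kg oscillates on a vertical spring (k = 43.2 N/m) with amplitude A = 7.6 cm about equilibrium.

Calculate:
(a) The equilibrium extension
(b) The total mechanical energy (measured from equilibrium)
x_eq = mg/k = 0.71×9.81/43.2 = 0.1612 m = 16.12 cm
E = ½kA² = ½×43.2×(0.076)² = 0.1248 J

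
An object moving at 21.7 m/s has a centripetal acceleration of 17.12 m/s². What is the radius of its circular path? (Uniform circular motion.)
r = v²/a_c = 21.7²/17.12 = 27.51 m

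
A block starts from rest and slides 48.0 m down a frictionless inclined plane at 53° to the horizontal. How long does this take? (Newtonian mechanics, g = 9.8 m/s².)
a = g sin(θ) = 9.8 × sin(53°) = 7.83 m/s²
t = √(2d/a) = √(2 × 48.0 / 7.83) = 3.5 s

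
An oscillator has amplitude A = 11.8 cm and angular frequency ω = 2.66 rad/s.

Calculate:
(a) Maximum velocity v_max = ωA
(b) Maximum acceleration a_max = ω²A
v_max = ωA = 2.66×0.118 = 0.3139 m/s
a_max = ω²A = 2.66²×0.118 = 0.8349 m/s²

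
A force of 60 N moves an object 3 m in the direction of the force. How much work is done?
W = Fd = 60×3 = 180.0 J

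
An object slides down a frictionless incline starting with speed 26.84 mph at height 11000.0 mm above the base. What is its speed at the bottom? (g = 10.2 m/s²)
½mv₀² + mgh = ½mv² → v = √(v₀² + 2gh) = √(12² + 2×10.2×11) = 19.19 m/s = 42.93 mph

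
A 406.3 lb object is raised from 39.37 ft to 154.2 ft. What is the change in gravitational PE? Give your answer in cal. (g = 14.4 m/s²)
ΔPE = mg(h₂ − h₁) = 184.3 kg × 14.4 m/s² × (47 − 12) m = 9.288e+04 J = 22200.0 cal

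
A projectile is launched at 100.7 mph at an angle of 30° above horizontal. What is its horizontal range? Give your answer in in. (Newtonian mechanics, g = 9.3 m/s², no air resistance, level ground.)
R = v₀² sin(2θ) / g (with unit conversion) = 7430.0 in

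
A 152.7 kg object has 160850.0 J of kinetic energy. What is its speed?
KE = ½mv² → v = √(2KE/m) = √(2×160850.0/152.7) = 45.9 m/s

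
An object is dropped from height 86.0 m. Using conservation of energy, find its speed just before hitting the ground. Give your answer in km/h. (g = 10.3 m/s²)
mgh = ½mv² → v = √(2gh) = √(2×10.3×86) = 42.09 m/s = 151.5 km/h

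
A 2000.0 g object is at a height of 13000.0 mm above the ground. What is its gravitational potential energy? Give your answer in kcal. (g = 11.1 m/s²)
PE = mgh = 2 kg × 11.1 m/s² × 13 m = 288.6 J = 0.06898 kcal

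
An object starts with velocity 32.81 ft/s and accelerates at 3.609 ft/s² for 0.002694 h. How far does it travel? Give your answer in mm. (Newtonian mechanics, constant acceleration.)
d = v₀t + ½at² (with unit conversion) = 148700.0 mm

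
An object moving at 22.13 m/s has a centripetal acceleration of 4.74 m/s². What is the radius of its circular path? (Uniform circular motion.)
r = v²/a_c = 22.13²/4.74 = 103.32 m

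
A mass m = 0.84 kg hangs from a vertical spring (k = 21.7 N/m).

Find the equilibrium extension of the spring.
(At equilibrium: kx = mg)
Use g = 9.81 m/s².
x_eq = mg/k = 0.84×9.81/21.7 = 0.3797 m = 37.97 cm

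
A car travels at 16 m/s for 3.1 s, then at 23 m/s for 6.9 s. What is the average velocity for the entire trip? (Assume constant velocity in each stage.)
d₁ = v₁t₁ = 16 × 3.1 = 49.6 m
d₂ = v₂t₂ = 23 × 6.9 = 158.7 m
d_total = 208.3 m, t_total = 10 s
v_avg = d_total/t_total = 208.3/10 = 20.83 m/s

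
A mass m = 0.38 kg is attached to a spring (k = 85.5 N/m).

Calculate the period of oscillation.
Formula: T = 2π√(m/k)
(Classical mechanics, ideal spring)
T = 2π√(m/k) = 2π√(0.38/85.5) = 0.4189 s; f = 1/T = 2.387 Hz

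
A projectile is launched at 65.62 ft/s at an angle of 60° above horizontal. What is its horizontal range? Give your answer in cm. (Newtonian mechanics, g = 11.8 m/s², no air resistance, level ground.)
R = v₀² sin(2θ) / g (with unit conversion) = 2936.0 cm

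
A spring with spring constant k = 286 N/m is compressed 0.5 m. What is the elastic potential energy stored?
PE = ½kx² = ½×286×0.5² = 35.75 J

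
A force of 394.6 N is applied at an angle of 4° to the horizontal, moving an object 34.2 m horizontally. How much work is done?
W = Fd cosθ = 394.6×34.2×cos(4°) = 13462.0 J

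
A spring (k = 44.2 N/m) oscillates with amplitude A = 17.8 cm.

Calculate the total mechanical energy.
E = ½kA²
E = ½kA² = ½×44.2×(0.178)² = 0.7002 J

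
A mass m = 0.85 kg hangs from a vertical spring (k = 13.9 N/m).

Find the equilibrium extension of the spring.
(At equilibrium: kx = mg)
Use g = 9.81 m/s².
x_eq = mg/k = 0.85×9.81/13.9 = 0.5999 m = 59.99 cm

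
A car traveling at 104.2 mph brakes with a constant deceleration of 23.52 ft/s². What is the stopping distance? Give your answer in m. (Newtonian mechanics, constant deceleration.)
d = v₀² / (2a) (with unit conversion) = 151.3 m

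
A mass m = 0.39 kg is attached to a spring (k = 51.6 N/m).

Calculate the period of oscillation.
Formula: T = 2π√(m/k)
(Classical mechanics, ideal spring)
T = 2π√(m/k) = 2π√(0.39/51.6) = 0.5462 s; f = 1/T = 1.831 Hz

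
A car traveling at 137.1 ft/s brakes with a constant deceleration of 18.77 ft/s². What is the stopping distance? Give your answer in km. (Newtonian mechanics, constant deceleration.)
d = v₀² / (2a) (with unit conversion) = 0.1526 km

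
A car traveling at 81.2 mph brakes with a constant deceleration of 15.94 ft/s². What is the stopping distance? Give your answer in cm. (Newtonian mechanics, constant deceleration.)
d = v₀² / (2a) (with unit conversion) = 13560.0 cm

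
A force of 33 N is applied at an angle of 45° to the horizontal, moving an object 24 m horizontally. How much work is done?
W = Fd cosθ = 33×24×cos(45°) = 560.03 J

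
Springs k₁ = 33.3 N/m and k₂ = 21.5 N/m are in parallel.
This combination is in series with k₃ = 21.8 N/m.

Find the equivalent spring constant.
k₁₂ = k₁ + k₂ = 54.8 N/m (parallel)
1/k_eq = 1/k₁₂ + 1/k₃ → k_eq = 15.6 N/m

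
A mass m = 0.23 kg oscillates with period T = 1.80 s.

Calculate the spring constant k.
T = 2π√(m/k) → k = m(2π/T)² = 0.23×(2π/1.8)² = 2.802 N/m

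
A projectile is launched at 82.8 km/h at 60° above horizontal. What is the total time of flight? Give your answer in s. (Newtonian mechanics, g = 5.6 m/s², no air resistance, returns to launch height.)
T = 2v₀sin(θ)/g (with unit conversion) = 7.114 s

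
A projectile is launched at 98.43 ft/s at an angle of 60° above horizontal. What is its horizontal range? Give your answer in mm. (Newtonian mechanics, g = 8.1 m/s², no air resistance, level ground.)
R = v₀² sin(2θ) / g (with unit conversion) = 96230.0 mm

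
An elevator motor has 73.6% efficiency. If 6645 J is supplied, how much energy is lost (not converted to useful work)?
W_out = η × W_in = 0.736×6645 = 4890.7 J
W_lost = W_in − W_out = 6645 − 4890.7 = 1754.3 J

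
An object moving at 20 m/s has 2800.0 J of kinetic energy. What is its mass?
KE = ½mv² → m = 2KE/v² = 2×2800.0/20² = 14.0 kg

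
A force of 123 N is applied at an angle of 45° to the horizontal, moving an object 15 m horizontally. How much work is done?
W = Fd cosθ = 123×15×cos(45°) = 1304.6 J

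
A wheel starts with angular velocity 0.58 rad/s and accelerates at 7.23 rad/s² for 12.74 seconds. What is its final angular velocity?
ω = ω₀ + αt = 0.58 + 7.23 × 12.74 = 92.69 rad/s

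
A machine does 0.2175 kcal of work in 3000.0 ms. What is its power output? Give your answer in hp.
P = W/t = 910 J / 3 s = 303.3 W = 0.4068 hp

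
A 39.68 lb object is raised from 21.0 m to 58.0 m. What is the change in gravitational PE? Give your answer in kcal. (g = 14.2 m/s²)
ΔPE = mg(h₂ − h₁) = 18 kg × 14.2 m/s² × (58 − 21) m = 9456 J = 2.26 kcal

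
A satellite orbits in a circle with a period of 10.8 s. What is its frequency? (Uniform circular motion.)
f = 1/T = 1/10.8 = 0.0926 Hz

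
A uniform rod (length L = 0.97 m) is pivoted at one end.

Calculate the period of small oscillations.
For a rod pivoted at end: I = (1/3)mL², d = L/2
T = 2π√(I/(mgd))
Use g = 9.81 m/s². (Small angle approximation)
I/m = (1/3)L² = 0.3136 m²; d = L/2 = 0.485 m
T = 2π√(I/(mgd)) = 2π√(0.3136/(9.81×0.485)) = 1.613 s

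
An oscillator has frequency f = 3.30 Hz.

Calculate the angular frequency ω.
ω = 2πf = 2π×3.3 = 20.73 rad/s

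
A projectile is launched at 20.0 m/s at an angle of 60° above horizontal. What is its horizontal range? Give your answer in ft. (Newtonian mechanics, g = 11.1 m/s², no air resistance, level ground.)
R = v₀² sin(2θ) / g (with unit conversion) = 102.4 ft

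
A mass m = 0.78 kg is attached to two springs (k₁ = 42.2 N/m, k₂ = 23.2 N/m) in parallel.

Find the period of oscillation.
k_eq = k₁+k₂ = 65.4 N/m
T = 2π√(m/k_eq) = 2π√(0.78/65.4) = 0.6862 s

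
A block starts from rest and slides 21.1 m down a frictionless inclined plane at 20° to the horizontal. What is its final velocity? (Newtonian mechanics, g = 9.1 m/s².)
a = g sin(θ) = 9.1 × sin(20°) = 3.11 m/s²
v = √(2ad) = √(2 × 3.11 × 21.1) = 11.46 m/s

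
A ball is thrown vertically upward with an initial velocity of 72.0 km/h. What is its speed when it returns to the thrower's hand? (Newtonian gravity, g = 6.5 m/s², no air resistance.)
By conservation of energy, the ball returns at the same speed = 72.0 km/h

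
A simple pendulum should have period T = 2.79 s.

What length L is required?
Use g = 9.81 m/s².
T = 2π√(L/g) → L = g(T/2π)² = 9.81×(2.79/2π)² = 1.934 m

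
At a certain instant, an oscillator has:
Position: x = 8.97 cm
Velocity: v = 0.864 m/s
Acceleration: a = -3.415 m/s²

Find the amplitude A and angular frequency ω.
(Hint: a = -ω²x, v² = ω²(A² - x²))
a = −ω²x → ω = √(|a|/x) = √(3.415/0.0897) = 6.17 rad/s
v² = ω²(A² − x²) → A = √(x² + v²/ω²) = √(0.0897² + 0.864²/6.17²) = 0.1663 m = 16.63 cm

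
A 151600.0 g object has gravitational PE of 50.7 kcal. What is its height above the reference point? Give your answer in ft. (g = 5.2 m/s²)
PE = mgh → h = PE/(mg) = 2.121e+05 J / (151.6 kg × 5.2 m/s²) = 269.1 m = 882.8 ft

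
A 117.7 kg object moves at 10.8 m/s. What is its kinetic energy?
KE = ½mv² = ½×117.7×10.8² = 6864.264 J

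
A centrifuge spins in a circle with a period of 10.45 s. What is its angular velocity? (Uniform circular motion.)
ω = 2π/T = 2π/10.45 = 0.6013 rad/s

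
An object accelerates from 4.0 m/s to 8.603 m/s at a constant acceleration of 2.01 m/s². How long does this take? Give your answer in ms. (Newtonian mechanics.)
t = (v - v₀)/a (with unit conversion) = 2290.0 ms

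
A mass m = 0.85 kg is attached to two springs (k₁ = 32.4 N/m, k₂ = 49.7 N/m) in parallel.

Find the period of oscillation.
k_eq = k₁+k₂ = 82.1 N/m
T = 2π√(m/k_eq) = 2π√(0.85/82.1) = 0.6393 s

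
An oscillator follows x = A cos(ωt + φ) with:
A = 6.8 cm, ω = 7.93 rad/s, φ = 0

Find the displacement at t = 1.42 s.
x = A cos(ωt + φ) = 6.8×cos(7.93×1.42 + 0) = 1.781 cm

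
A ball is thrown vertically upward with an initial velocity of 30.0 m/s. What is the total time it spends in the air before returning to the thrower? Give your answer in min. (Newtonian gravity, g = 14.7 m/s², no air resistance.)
t_total = 2v₀/g (with unit conversion) = 0.06803 min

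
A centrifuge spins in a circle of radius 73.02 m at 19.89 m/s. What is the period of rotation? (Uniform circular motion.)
T = 2πr/v = 2π×73.02/19.89 = 23.07 s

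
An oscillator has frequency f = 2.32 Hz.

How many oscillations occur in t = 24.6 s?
n = f×t = 2.32×24.6 = 57.07 oscillations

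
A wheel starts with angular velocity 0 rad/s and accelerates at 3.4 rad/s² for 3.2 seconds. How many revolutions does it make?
θ = ω₀t + ½αt² = 0×3.2 + ½×3.4×3.2² = 17.41 rad
Revolutions = θ/(2π) = 17.41/(2π) = 2.77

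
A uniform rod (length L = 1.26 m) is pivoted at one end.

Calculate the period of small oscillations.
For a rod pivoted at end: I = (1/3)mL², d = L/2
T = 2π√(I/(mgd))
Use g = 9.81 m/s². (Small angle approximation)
I/m = (1/3)L² = 0.5292 m²; d = L/2 = 0.63 m
T = 2π√(I/(mgd)) = 2π√(0.5292/(9.81×0.63)) = 1.839 s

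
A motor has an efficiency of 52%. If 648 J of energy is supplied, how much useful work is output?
W_out = η × W_in = 0.52 × 648 = 336.96 J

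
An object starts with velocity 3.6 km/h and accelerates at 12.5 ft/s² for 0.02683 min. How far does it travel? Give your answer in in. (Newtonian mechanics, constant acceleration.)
d = v₀t + ½at² (with unit conversion) = 257.7 in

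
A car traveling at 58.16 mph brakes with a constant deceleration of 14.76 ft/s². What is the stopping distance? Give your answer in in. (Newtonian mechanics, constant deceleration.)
d = v₀² / (2a) (with unit conversion) = 2958.0 in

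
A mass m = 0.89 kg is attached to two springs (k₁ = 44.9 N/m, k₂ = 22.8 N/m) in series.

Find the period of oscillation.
k_eq = k₁k₂/(k₁+k₂) = 15.12 N/m
T = 2π√(m/k_eq) = 2π√(0.89/15.12) = 1.524 s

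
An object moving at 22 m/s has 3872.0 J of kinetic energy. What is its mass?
KE = ½mv² → m = 2KE/v² = 2×3872.0/22² = 16.0 kg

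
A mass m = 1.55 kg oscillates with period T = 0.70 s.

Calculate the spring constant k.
T = 2π√(m/k) → k = m(2π/T)² = 1.55×(2π/0.7)² = 124.9 N/m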